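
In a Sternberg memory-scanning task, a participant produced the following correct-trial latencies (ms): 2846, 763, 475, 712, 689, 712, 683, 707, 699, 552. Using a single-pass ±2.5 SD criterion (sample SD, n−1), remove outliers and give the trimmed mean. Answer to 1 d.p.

n = 10, ΣRT = 8838, M = 883.800
Σ(x−M)² = 4344737.60; s = √(4344737.60/9) = 694.801
Cutoffs: 883.800 ± 2.5·694.801 → [-853.2, 2620.8]
Outside: 2846 → excluded.
Retained (n=9): Σ = 5992, mean = 5992/9 = 665.778

665.8 ms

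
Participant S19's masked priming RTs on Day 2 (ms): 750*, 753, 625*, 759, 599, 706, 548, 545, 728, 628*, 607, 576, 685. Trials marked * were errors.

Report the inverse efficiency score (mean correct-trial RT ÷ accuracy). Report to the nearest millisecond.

Correct trials (n=10): 753, 759, 599, 706, 548, 545, 728, 607, 576, 685
Mean correct RT = 6506/10 = 650.6000 ms
Proportion correct = 10/13
IES = 650.6000 / (10/13) = 845.780 ms

846 ms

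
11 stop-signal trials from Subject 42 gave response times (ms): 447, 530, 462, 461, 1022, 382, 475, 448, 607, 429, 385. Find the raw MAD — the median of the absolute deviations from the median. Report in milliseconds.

Sorted: 382, 385, 429, 447, 448, 461, 462, 475, 530, 607, 1022 → median = 461
|x − 461|: 14, 69, 1, 0, 561, 79, 14, 13, 146, 32, 76
Sorted deviations: 0, 1, 13, 14, 14, 32, 69, 76, 79, 146, 561 → MAD = 32

32 ms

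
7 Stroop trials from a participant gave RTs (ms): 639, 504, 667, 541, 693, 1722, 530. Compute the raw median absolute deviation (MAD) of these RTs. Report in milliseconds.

Sorted: 504, 530, 541, 639, 667, 693, 1722 → median = 639
|x − 639|: 0, 135, 28, 98, 54, 1083, 109
Sorted deviations: 0, 28, 54, 98, 109, 135, 1083 → MAD = 98

98 ms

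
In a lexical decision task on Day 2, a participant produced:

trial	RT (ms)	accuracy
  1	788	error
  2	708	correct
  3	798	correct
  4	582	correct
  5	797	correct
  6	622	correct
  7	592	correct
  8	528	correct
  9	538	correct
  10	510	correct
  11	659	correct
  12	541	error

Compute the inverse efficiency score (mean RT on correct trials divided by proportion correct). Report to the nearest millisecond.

760 ms

Correct trials (n=10): 708, 798, 582, 797, 622, 592, 528, 538, 510, 659
Mean correct RT = 6334/10 = 633.4000 ms
Proportion correct = 10/12
IES = 633.4000 / (10/12) = 760.080 ms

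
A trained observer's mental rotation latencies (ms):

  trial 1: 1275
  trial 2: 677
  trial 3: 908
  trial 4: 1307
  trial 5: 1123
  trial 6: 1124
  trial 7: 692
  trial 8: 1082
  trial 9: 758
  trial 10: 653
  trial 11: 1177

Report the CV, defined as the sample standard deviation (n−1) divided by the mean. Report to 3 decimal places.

0.254

n = 11, Σ = 10776, M = 979.6364
Σ(x−M)² = 620500.545; s = √(620500.545/10) = 249.0985
CV = 249.0985 / 979.6364 = 0.25428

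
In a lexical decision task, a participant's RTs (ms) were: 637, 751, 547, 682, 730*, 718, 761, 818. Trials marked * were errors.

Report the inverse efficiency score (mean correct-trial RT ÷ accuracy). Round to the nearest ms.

Correct trials (n=7): 637, 751, 547, 682, 718, 761, 818
Mean correct RT = 4914/7 = 702.0000 ms
Proportion correct = 7/8
IES = 702.0000 / (7/8) = 802.286 ms

802 ms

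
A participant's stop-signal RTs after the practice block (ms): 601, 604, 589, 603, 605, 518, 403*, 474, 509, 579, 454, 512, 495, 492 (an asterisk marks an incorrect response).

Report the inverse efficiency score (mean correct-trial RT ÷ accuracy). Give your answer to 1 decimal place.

582.8 ms

Correct trials (n=13): 601, 604, 589, 603, 605, 518, 474, 509, 579, 454, 512, 495, 492
Mean correct RT = 7035/13 = 541.1538 ms
Proportion correct = 13/14
IES = 541.1538 / (13/14) = 582.781 ms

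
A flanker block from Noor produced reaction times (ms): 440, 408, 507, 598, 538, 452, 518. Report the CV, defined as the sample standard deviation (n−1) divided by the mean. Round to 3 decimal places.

n = 7, Σ = 3461, M = 494.4286
Σ(x−M)² = 25571.714; s = √(25571.714/6) = 65.2836
CV = 65.2836 / 494.4286 = 0.13204

0.132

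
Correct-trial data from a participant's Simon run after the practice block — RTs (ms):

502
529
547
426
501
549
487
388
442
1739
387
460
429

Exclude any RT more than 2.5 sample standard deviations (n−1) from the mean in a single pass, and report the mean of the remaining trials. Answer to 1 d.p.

n = 13, ΣRT = 7386, M = 568.154
Σ(x−M)² = 1521155.69; s = √(1521155.69/12) = 356.038
Cutoffs: 568.154 ± 2.5·356.038 → [-321.9, 1458.2]
Outside: 1739 → excluded.
Retained (n=12): Σ = 5647, mean = 5647/12 = 470.583

470.6 ms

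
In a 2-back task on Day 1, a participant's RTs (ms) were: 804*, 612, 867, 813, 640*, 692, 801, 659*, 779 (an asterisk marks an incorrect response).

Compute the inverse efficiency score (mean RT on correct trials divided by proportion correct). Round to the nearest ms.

1141 ms

Correct trials (n=6): 612, 867, 813, 692, 801, 779
Mean correct RT = 4564/6 = 760.6667 ms
Proportion correct = 6/9
IES = 760.6667 / (6/9) = 1141.000 ms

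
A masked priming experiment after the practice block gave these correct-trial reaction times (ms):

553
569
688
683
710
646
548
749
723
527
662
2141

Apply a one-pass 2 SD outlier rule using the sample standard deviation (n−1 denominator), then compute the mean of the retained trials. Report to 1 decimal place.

n = 12, ΣRT = 9199, M = 766.583
Σ(x−M)² = 2122906.92; s = √(2122906.92/11) = 439.308
Cutoffs: 766.583 ± 2·439.308 → [-112.0, 1645.2]
Outside: 2141 → excluded.
Retained (n=11): Σ = 7058, mean = 7058/11 = 641.636

641.6 ms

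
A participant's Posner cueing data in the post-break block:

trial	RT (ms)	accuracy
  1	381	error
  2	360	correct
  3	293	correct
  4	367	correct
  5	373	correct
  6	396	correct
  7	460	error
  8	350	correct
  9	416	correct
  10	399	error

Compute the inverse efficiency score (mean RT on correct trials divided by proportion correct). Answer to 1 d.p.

Correct trials (n=7): 360, 293, 367, 373, 396, 350, 416
Mean correct RT = 2555/7 = 365.0000 ms
Proportion correct = 7/10
IES = 365.0000 / (7/10) = 521.429 ms

521.4 ms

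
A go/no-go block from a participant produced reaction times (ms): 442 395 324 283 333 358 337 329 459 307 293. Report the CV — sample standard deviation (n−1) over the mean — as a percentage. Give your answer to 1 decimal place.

16.5%

n = 11, Σ = 3860, M = 350.9091
Σ(x−M)² = 33586.909; s = √(33586.909/10) = 57.9542
CV = 57.9542 / 350.9091 = 0.16515 = 16.515%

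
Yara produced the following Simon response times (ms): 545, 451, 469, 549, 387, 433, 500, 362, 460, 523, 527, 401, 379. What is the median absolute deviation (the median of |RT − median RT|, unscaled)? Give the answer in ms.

Sorted: 362, 379, 387, 401, 433, 451, 460, 469, 500, 523, 527, 545, 549 → median = 460
|x − 460|: 85, 9, 9, 89, 73, 27, 40, 98, 0, 63, 67, 59, 81
Sorted deviations: 0, 9, 9, 27, 40, 59, 63, 67, 73, 81, 85, 89, 98 → MAD = 63

63 ms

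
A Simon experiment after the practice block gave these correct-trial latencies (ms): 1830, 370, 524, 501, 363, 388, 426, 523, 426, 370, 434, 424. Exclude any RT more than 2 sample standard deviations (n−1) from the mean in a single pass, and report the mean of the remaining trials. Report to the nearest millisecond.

432 ms

n = 12, ΣRT = 6579, M = 548.250
Σ(x−M)² = 1828266.25; s = √(1828266.25/11) = 407.684
Cutoffs: 548.250 ± 2·407.684 → [-267.1, 1363.6]
Outside: 1830 → excluded.
Retained (n=11): Σ = 4749, mean = 4749/11 = 431.727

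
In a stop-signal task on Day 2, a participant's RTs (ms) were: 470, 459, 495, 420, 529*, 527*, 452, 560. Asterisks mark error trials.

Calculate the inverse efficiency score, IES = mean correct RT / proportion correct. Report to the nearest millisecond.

Correct trials (n=6): 470, 459, 495, 420, 452, 560
Mean correct RT = 2856/6 = 476.0000 ms
Proportion correct = 6/8
IES = 476.0000 / (6/8) = 634.667 ms

635 ms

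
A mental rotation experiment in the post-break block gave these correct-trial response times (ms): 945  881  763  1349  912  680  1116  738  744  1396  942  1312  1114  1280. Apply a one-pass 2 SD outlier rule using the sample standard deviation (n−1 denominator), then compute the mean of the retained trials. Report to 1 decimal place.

1012.3 ms

n = 14, ΣRT = 14172, M = 1012.286
Σ(x−M)² = 799742.86; s = √(799742.86/13) = 248.030
Cutoffs: 1012.286 ± 2·248.030 → [516.2, 1508.3]
No RTs fall outside the cutoffs; all 14 retained. Mean = 14172/14 = 1012.286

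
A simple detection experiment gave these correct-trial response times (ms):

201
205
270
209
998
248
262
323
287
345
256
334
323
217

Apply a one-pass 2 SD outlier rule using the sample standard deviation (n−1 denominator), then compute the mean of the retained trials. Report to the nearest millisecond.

268 ms

n = 14, ΣRT = 4478, M = 319.857
Σ(x−M)² = 527071.71; s = √(527071.71/13) = 201.355
Cutoffs: 319.857 ± 2·201.355 → [-82.9, 722.6]
Outside: 998 → excluded.
Retained (n=13): Σ = 3480, mean = 3480/13 = 267.692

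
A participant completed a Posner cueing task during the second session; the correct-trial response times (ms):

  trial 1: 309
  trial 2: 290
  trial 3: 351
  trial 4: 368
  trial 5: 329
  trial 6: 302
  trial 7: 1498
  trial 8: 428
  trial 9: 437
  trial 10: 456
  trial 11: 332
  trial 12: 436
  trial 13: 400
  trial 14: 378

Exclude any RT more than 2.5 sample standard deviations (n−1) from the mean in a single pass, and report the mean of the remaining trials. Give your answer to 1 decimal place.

370.5 ms

n = 14, ΣRT = 6314, M = 451.000
Σ(x−M)² = 1219334.00; s = √(1219334.00/13) = 306.260
Cutoffs: 451.000 ± 2.5·306.260 → [-314.6, 1216.6]
Outside: 1498 → excluded.
Retained (n=13): Σ = 4816, mean = 4816/13 = 370.462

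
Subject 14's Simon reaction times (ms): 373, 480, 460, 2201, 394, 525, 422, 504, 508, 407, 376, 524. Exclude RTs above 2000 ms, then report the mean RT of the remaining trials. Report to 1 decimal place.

Excluded: 2201
Retained (n=11): Σ = 4973
Mean = 4973/11 = 452.0909

452.1 ms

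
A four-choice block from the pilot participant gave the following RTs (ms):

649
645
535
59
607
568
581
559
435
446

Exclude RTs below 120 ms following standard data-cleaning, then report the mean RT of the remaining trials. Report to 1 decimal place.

Excluded: 59
Retained (n=9): Σ = 5025
Mean = 5025/9 = 558.3333

558.3 ms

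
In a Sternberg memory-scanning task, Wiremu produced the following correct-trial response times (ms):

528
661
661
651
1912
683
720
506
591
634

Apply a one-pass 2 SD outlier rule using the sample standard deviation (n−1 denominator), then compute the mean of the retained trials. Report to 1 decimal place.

n = 10, ΣRT = 7547, M = 754.700
Σ(x−M)² = 1528612.10; s = √(1528612.10/9) = 412.124
Cutoffs: 754.700 ± 2·412.124 → [-69.5, 1578.9]
Outside: 1912 → excluded.
Retained (n=9): Σ = 5635, mean = 5635/9 = 626.111

626.1 ms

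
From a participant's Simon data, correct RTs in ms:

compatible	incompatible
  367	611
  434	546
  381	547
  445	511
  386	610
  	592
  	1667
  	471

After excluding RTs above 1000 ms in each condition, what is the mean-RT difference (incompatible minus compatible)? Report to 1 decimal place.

incompatible: exclude 1667
M(compatible) = 2013/5 = 402.600
M(incompatible) = 3888/7 = 555.429
Difference = 555.429 − 402.600 = 152.829 ms

152.8 ms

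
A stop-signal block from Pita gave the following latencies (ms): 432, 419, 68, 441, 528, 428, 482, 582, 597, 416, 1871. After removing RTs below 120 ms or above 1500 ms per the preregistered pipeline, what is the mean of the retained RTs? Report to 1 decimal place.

480.6 ms

Excluded: 68, 1871
Retained (n=9): Σ = 4325
Mean = 4325/9 = 480.5556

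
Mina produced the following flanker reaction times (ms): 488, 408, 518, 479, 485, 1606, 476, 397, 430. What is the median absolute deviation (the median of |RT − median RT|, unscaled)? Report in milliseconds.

39 ms

Sorted: 397, 408, 430, 476, 479, 485, 488, 518, 1606 → median = 479
|x − 479|: 9, 71, 39, 0, 6, 1127, 3, 82, 49
Sorted deviations: 0, 3, 6, 9, 39, 49, 71, 82, 1127 → MAD = 39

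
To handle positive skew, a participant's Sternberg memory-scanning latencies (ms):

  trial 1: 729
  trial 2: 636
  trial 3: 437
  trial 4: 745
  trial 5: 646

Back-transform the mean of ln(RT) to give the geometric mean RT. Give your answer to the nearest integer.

ln(RT): 6.5917, 6.4552, 6.0799, 6.6134, 6.4708
Mean ln(RT) = 32.2110/5 = 6.44220
Geometric mean = exp(6.44220) = 627.79 ms

628 ms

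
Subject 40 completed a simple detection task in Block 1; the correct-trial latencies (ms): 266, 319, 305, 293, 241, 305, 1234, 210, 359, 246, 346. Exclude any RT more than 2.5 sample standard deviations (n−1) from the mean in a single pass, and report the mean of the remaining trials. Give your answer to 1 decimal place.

289.0 ms

n = 11, ΣRT = 4124, M = 374.909
Σ(x−M)² = 832340.91; s = √(832340.91/10) = 288.503
Cutoffs: 374.909 ± 2.5·288.503 → [-346.3, 1096.2]
Outside: 1234 → excluded.
Retained (n=10): Σ = 2890, mean = 2890/10 = 289.000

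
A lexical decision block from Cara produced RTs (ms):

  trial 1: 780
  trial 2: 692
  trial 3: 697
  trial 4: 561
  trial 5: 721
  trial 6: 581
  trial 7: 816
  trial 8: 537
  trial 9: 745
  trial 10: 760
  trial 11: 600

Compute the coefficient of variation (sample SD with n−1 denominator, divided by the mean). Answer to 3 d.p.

0.141

n = 11, Σ = 7490, M = 680.9091
Σ(x−M)² = 92036.909; s = √(92036.909/10) = 95.9359
CV = 95.9359 / 680.9091 = 0.14089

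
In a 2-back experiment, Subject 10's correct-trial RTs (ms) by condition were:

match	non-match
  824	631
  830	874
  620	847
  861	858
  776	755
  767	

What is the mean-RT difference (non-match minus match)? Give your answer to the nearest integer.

M(match) = 4678/6 = 779.667
M(non-match) = 3965/5 = 793.000
Difference = 793.000 − 779.667 = 13.333 ms

13 ms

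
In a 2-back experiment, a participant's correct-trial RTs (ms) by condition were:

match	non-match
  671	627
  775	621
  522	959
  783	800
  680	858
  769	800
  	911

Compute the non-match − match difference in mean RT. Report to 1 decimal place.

M(match) = 4200/6 = 700.000
M(non-match) = 5576/7 = 796.571
Difference = 796.571 − 700.000 = 96.571 ms

96.6 ms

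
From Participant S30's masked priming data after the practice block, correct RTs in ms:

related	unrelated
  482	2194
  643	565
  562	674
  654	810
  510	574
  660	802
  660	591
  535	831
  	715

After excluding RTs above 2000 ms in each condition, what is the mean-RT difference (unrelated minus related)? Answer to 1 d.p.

107.0 ms

unrelated: exclude 2194
M(related) = 4706/8 = 588.250
M(unrelated) = 5562/8 = 695.250
Difference = 695.250 − 588.250 = 107.000 ms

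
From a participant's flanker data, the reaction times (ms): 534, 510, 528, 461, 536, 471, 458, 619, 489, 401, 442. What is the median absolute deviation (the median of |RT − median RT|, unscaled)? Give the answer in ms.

39 ms

Sorted: 401, 442, 458, 461, 471, 489, 510, 528, 534, 536, 619 → median = 489
|x − 489|: 45, 21, 39, 28, 47, 18, 31, 130, 0, 88, 47
Sorted deviations: 0, 18, 21, 28, 31, 39, 45, 47, 47, 88, 130 → MAD = 39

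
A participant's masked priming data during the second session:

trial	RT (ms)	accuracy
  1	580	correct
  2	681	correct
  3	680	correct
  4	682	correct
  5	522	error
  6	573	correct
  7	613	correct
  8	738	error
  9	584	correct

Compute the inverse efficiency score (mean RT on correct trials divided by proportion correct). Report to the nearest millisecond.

807 ms

Correct trials (n=7): 580, 681, 680, 682, 573, 613, 584
Mean correct RT = 4393/7 = 627.5714 ms
Proportion correct = 7/9
IES = 627.5714 / (7/9) = 806.878 ms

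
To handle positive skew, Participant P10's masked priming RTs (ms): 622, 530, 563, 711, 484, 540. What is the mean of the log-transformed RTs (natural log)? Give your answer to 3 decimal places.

ln(RT): 6.4329, 6.2729, 6.3333, 6.5667, 6.1821, 6.2916
Σ ln(RT) = 38.0794
Mean = 38.0794/6 = 6.34657

6.347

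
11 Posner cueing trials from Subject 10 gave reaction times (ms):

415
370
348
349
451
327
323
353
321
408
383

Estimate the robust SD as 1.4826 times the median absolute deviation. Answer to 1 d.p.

44.5 ms

Sorted: 321, 323, 327, 348, 349, 353, 370, 383, 408, 415, 451 → median = 353
|x − 353| sorted: 0, 4, 5, 17, 26, 30, 30, 32, 55, 62, 98 → MAD = 30
Robust SD ≈ 1.4826 × 30 = 44.478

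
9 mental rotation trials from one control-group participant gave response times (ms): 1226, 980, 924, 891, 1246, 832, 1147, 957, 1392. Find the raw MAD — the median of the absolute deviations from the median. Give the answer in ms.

148 ms

Sorted: 832, 891, 924, 957, 980, 1147, 1226, 1246, 1392 → median = 980
|x − 980|: 246, 0, 56, 89, 266, 148, 167, 23, 412
Sorted deviations: 0, 23, 56, 89, 148, 167, 246, 266, 412 → MAD = 148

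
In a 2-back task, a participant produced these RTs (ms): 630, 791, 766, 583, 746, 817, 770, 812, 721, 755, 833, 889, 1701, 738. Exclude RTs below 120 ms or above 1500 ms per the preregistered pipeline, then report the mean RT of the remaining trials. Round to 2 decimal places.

Excluded: 1701
Retained (n=13): Σ = 9851
Mean = 9851/13 = 757.7692

757.77 ms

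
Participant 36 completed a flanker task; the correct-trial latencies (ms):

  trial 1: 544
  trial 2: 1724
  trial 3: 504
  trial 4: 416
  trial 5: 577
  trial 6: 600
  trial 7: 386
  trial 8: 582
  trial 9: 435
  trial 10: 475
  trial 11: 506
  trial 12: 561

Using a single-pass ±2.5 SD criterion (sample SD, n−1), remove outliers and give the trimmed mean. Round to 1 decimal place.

507.8 ms

n = 12, ΣRT = 7310, M = 609.167
Σ(x−M)² = 1408431.67; s = √(1408431.67/11) = 357.826
Cutoffs: 609.167 ± 2.5·357.826 → [-285.4, 1503.7]
Outside: 1724 → excluded.
Retained (n=11): Σ = 5586, mean = 5586/11 = 507.818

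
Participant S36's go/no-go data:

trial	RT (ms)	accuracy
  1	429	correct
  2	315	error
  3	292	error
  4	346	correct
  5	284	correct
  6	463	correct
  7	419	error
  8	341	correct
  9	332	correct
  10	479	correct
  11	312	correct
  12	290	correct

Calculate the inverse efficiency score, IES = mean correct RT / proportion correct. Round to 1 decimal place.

485.3 ms

Correct trials (n=9): 429, 346, 284, 463, 341, 332, 479, 312, 290
Mean correct RT = 3276/9 = 364.0000 ms
Proportion correct = 9/12
IES = 364.0000 / (9/12) = 485.333 ms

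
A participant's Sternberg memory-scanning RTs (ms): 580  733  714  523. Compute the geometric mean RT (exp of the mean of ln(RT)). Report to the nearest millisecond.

ln(RT): 6.3630, 6.5971, 6.5709, 6.2596
Mean ln(RT) = 25.7906/4 = 6.44766
Geometric mean = exp(6.44766) = 631.22 ms

631 ms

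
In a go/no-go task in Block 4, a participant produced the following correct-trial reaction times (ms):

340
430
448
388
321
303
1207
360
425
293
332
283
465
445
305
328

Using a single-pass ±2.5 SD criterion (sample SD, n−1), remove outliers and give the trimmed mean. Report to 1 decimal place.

n = 16, ΣRT = 6673, M = 417.062
Σ(x−M)² = 721634.94; s = √(721634.94/15) = 219.338
Cutoffs: 417.062 ± 2.5·219.338 → [-131.3, 965.4]
Outside: 1207 → excluded.
Retained (n=15): Σ = 5466, mean = 5466/15 = 364.400

364.4 ms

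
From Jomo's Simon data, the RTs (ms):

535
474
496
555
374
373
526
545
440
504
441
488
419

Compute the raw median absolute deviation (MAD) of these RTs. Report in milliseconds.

47 ms

Sorted: 373, 374, 419, 440, 441, 474, 488, 496, 504, 526, 535, 545, 555 → median = 488
|x − 488|: 47, 14, 8, 67, 114, 115, 38, 57, 48, 16, 47, 0, 69
Sorted deviations: 0, 8, 14, 16, 38, 47, 47, 48, 57, 67, 69, 114, 115 → MAD = 47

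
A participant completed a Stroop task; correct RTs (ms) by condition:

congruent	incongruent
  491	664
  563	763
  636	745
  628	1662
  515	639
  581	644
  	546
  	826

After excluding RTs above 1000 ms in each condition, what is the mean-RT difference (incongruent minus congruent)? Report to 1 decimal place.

120.6 ms

incongruent: exclude 1662
M(congruent) = 3414/6 = 569.000
M(incongruent) = 4827/7 = 689.571
Difference = 689.571 − 569.000 = 120.571 ms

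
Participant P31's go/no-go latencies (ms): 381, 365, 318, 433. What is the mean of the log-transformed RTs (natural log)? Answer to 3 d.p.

ln(RT): 5.9428, 5.8999, 5.7621, 6.0707
Σ ln(RT) = 23.6755
Mean = 23.6755/4 = 5.91887

5.919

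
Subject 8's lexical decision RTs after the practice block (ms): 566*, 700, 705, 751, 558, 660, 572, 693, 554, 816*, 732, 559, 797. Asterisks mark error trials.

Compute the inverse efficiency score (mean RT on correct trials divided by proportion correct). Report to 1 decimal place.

782.3 ms

Correct trials (n=11): 700, 705, 751, 558, 660, 572, 693, 554, 732, 559, 797
Mean correct RT = 7281/11 = 661.9091 ms
Proportion correct = 11/13
IES = 661.9091 / (11/13) = 782.256 ms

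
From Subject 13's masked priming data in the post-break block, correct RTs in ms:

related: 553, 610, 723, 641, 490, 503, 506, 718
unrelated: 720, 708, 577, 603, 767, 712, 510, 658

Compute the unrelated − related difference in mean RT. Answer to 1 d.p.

63.9 ms

M(related) = 4744/8 = 593.000
M(unrelated) = 5255/8 = 656.875
Difference = 656.875 − 593.000 = 63.875 ms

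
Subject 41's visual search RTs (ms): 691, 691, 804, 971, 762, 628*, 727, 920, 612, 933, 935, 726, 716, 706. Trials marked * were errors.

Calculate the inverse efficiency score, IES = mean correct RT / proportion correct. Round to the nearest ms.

844 ms

Correct trials (n=13): 691, 691, 804, 971, 762, 727, 920, 612, 933, 935, 726, 716, 706
Mean correct RT = 10194/13 = 784.1538 ms
Proportion correct = 13/14
IES = 784.1538 / (13/14) = 844.473 ms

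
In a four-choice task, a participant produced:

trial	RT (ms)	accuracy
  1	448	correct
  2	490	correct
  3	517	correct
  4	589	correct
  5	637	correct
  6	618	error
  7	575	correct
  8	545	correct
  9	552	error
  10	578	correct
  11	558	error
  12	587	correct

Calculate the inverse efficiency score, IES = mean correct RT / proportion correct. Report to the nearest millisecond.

736 ms

Correct trials (n=9): 448, 490, 517, 589, 637, 575, 545, 578, 587
Mean correct RT = 4966/9 = 551.7778 ms
Proportion correct = 9/12
IES = 551.7778 / (9/12) = 735.704 ms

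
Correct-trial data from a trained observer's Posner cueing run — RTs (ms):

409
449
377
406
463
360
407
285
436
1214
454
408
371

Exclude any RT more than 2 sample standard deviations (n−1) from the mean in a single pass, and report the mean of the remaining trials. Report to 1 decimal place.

n = 13, ΣRT = 6039, M = 464.538
Σ(x−M)² = 635455.23; s = √(635455.23/12) = 230.119
Cutoffs: 464.538 ± 2·230.119 → [4.3, 924.8]
Outside: 1214 → excluded.
Retained (n=12): Σ = 4825, mean = 4825/12 = 402.083

402.1 ms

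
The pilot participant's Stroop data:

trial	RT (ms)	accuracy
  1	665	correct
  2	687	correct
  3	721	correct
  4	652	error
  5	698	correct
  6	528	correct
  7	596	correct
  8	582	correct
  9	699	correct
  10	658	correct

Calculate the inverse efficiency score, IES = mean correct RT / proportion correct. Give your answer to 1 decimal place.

Correct trials (n=9): 665, 687, 721, 698, 528, 596, 582, 699, 658
Mean correct RT = 5834/9 = 648.2222 ms
Proportion correct = 9/10
IES = 648.2222 / (9/10) = 720.247 ms

720.2 ms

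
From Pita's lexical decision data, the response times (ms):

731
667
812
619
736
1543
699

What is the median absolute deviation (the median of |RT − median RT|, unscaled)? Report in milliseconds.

Sorted: 619, 667, 699, 731, 736, 812, 1543 → median = 731
|x − 731|: 0, 64, 81, 112, 5, 812, 32
Sorted deviations: 0, 5, 32, 64, 81, 112, 812 → MAD = 64

64 ms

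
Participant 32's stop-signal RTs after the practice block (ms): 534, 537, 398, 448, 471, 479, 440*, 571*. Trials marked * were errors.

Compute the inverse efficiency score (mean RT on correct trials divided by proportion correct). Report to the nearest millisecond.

Correct trials (n=6): 534, 537, 398, 448, 471, 479
Mean correct RT = 2867/6 = 477.8333 ms
Proportion correct = 6/8
IES = 477.8333 / (6/8) = 637.111 ms

637 ms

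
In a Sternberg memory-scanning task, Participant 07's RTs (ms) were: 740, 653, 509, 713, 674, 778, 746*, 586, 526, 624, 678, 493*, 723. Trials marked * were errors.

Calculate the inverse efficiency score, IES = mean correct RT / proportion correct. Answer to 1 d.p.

Correct trials (n=11): 740, 653, 509, 713, 674, 778, 586, 526, 624, 678, 723
Mean correct RT = 7204/11 = 654.9091 ms
Proportion correct = 11/13
IES = 654.9091 / (11/13) = 773.983 ms

774.0 ms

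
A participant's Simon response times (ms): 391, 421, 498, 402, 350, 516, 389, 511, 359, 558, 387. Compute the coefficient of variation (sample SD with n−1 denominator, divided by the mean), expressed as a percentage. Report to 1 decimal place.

16.6%

n = 11, Σ = 4782, M = 434.7273
Σ(x−M)² = 52076.182; s = √(52076.182/10) = 72.1638
CV = 72.1638 / 434.7273 = 0.16600 = 16.600%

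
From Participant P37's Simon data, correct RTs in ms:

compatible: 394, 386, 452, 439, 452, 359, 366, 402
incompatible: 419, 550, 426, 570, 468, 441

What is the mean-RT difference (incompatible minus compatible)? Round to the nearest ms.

73 ms

M(compatible) = 3250/8 = 406.250
M(incompatible) = 2874/6 = 479.000
Difference = 479.000 − 406.250 = 72.750 ms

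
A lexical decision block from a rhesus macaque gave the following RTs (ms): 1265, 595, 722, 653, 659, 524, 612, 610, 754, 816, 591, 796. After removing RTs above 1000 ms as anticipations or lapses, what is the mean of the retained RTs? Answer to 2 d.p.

666.55 ms

Excluded: 1265
Retained (n=11): Σ = 7332
Mean = 7332/11 = 666.5455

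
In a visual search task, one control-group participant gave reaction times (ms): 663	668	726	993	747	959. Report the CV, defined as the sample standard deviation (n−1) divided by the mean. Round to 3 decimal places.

0.184

n = 6, Σ = 4756, M = 792.6667
Σ(x−M)² = 106685.333; s = √(106685.333/5) = 146.0721
CV = 146.0721 / 792.6667 = 0.18428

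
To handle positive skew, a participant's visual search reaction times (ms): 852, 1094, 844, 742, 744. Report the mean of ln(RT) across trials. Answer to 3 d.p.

6.741

ln(RT): 6.7476, 6.9976, 6.7382, 6.6093, 6.6120
Σ ln(RT) = 33.7047
Mean = 33.7047/5 = 6.74095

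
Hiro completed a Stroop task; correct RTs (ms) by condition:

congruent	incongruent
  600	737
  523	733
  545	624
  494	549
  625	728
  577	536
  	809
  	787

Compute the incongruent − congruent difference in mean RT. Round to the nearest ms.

127 ms

M(congruent) = 3364/6 = 560.667
M(incongruent) = 5503/8 = 687.875
Difference = 687.875 − 560.667 = 127.208 ms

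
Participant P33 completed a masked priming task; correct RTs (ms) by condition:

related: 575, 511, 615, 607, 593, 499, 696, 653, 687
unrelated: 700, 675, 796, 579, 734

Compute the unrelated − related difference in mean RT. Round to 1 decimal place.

M(related) = 5436/9 = 604.000
M(unrelated) = 3484/5 = 696.800
Difference = 696.800 − 604.000 = 92.800 ms

92.8 ms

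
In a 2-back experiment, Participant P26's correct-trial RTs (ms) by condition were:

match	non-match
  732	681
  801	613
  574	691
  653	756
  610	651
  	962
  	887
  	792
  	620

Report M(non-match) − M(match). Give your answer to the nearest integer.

65 ms

M(match) = 3370/5 = 674.000
M(non-match) = 6653/9 = 739.222
Difference = 739.222 − 674.000 = 65.222 ms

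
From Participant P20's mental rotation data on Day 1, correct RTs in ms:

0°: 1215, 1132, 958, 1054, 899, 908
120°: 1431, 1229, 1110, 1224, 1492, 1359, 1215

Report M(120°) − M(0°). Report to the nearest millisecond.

M(0°) = 6166/6 = 1027.667
M(120°) = 9060/7 = 1294.286
Difference = 1294.286 − 1027.667 = 266.619 ms

267 ms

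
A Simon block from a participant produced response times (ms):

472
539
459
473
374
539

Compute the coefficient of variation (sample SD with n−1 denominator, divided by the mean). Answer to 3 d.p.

0.128

n = 6, Σ = 2856, M = 476.0000
Σ(x−M)² = 18656.000; s = √(18656.000/5) = 61.0835
CV = 61.0835 / 476.0000 = 0.12833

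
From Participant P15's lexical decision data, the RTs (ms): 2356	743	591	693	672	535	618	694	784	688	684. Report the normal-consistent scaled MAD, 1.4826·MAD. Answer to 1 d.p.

81.5 ms

Sorted: 535, 591, 618, 672, 684, 688, 693, 694, 743, 784, 2356 → median = 688
|x − 688| sorted: 0, 4, 5, 6, 16, 55, 70, 96, 97, 153, 1668 → MAD = 55
Robust SD ≈ 1.4826 × 55 = 81.543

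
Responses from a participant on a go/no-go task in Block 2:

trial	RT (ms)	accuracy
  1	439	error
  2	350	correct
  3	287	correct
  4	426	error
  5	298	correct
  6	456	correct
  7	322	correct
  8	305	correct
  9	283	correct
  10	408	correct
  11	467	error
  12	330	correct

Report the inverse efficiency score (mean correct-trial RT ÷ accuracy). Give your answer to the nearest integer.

Correct trials (n=9): 350, 287, 298, 456, 322, 305, 283, 408, 330
Mean correct RT = 3039/9 = 337.6667 ms
Proportion correct = 9/12
IES = 337.6667 / (9/12) = 450.222 ms

450 ms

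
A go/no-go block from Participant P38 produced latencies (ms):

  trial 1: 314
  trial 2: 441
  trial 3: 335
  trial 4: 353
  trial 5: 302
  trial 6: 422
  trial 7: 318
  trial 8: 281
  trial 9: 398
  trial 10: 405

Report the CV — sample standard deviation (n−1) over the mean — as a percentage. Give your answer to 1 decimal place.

n = 10, Σ = 3569, M = 356.9000
Σ(x−M)² = 27936.900; s = √(27936.900/9) = 55.7145
CV = 55.7145 / 356.9000 = 0.15611 = 15.611%

15.6%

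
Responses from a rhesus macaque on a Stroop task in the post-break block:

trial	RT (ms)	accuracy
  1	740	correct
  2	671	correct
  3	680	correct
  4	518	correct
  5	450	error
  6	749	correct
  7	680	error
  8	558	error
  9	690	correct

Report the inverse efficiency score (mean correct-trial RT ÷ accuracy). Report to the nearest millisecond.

1012 ms

Correct trials (n=6): 740, 671, 680, 518, 749, 690
Mean correct RT = 4048/6 = 674.6667 ms
Proportion correct = 6/9
IES = 674.6667 / (6/9) = 1012.000 ms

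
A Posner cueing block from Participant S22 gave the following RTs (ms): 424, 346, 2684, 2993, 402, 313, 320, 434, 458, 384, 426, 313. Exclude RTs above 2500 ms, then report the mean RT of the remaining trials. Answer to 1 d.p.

382.0 ms

Excluded: 2684, 2993
Retained (n=10): Σ = 3820
Mean = 3820/10 = 382.0000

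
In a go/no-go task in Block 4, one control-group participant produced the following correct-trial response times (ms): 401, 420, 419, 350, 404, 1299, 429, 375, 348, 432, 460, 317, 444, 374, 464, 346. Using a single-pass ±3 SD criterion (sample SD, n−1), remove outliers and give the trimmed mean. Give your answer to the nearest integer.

399 ms

n = 16, ΣRT = 7282, M = 455.125
Σ(x−M)² = 788165.75; s = √(788165.75/15) = 229.226
Cutoffs: 455.125 ± 3·229.226 → [-232.6, 1142.8]
Outside: 1299 → excluded.
Retained (n=15): Σ = 5983, mean = 5983/15 = 398.867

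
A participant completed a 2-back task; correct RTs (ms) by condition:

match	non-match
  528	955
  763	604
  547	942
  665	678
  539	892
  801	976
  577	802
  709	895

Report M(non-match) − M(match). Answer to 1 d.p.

201.9 ms

M(match) = 5129/8 = 641.125
M(non-match) = 6744/8 = 843.000
Difference = 843.000 − 641.125 = 201.875 ms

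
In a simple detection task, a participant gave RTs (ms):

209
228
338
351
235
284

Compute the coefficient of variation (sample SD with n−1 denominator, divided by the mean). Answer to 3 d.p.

0.219

n = 6, Σ = 1645, M = 274.1667
Σ(x−M)² = 17986.833; s = √(17986.833/5) = 59.9781
CV = 59.9781 / 274.1667 = 0.21876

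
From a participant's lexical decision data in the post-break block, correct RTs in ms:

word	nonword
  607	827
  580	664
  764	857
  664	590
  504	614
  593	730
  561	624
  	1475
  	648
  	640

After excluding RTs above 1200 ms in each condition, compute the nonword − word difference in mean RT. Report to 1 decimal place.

nonword: exclude 1475
M(word) = 4273/7 = 610.429
M(nonword) = 6194/9 = 688.222
Difference = 688.222 − 610.429 = 77.794 ms

77.8 ms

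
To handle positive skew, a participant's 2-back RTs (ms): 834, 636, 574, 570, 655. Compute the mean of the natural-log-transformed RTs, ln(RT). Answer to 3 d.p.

6.473

ln(RT): 6.7262, 6.4552, 6.3526, 6.3456, 6.4846
Σ ln(RT) = 32.3643
Mean = 32.3643/5 = 6.47287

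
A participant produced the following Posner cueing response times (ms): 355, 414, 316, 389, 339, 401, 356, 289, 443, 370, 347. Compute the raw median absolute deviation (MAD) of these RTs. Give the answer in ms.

Sorted: 289, 316, 339, 347, 355, 356, 370, 389, 401, 414, 443 → median = 356
|x − 356|: 1, 58, 40, 33, 17, 45, 0, 67, 87, 14, 9
Sorted deviations: 0, 1, 9, 14, 17, 33, 40, 45, 58, 67, 87 → MAD = 33

33 ms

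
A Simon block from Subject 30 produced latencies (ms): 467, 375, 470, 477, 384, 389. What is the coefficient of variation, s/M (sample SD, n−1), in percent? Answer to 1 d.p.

n = 6, Σ = 2562, M = 427.0000
Σ(x−M)² = 11946.000; s = √(11946.000/5) = 48.8794
CV = 48.8794 / 427.0000 = 0.11447 = 11.447%

11.4%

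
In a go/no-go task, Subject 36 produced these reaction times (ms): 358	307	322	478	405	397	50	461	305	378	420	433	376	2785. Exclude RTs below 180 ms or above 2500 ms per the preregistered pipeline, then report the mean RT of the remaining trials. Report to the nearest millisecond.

Excluded: 50, 2785
Retained (n=12): Σ = 4640
Mean = 4640/12 = 386.6667

387 ms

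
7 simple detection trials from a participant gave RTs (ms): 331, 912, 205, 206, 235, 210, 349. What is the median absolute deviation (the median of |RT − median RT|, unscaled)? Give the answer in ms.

Sorted: 205, 206, 210, 235, 331, 349, 912 → median = 235
|x − 235|: 96, 677, 30, 29, 0, 25, 114
Sorted deviations: 0, 25, 29, 30, 96, 114, 677 → MAD = 30

30 ms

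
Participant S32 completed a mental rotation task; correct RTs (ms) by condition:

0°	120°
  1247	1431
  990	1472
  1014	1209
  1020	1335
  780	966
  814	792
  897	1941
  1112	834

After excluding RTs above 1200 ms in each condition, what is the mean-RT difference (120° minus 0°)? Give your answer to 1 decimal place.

0°: exclude 1247
120°: exclude 1431, 1472, 1209, 1335, 1941
M(0°) = 6627/7 = 946.714
M(120°) = 2592/3 = 864.000
Difference = 864.000 − 946.714 = -82.714 ms

-82.7 ms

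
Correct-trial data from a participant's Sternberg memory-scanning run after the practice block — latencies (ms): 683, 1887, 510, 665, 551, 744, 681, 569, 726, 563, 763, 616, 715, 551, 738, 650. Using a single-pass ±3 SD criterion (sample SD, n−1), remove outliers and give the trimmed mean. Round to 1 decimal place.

n = 16, ΣRT = 11612, M = 725.750
Σ(x−M)² = 1534473.00; s = √(1534473.00/15) = 319.841
Cutoffs: 725.750 ± 3·319.841 → [-233.8, 1685.3]
Outside: 1887 → excluded.
Retained (n=15): Σ = 9725, mean = 9725/15 = 648.333

648.3 ms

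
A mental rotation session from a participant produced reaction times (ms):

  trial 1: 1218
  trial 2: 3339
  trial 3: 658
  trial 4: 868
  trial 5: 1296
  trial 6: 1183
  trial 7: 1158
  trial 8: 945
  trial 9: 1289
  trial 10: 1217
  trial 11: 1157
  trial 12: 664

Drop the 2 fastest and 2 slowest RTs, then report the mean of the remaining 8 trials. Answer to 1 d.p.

Sorted: 658, 664, 868, 945, 1157, 1158, 1183, 1217, 1218, 1289, 1296, 3339
Drop lowest 2 (658, 664) and highest 2 (1296, 3339)
Remaining (n=8): Σ = 9035, mean = 9035/8 = 1129.375

1129.4 ms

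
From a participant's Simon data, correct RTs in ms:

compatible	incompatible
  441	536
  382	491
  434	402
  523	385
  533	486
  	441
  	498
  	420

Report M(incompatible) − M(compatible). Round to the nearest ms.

-5 ms

M(compatible) = 2313/5 = 462.600
M(incompatible) = 3659/8 = 457.375
Difference = 457.375 − 462.600 = -5.225 ms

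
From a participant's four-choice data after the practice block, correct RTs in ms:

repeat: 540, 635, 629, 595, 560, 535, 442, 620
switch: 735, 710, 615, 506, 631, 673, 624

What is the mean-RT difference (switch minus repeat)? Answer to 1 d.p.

72.5 ms

M(repeat) = 4556/8 = 569.500
M(switch) = 4494/7 = 642.000
Difference = 642.000 − 569.500 = 72.500 ms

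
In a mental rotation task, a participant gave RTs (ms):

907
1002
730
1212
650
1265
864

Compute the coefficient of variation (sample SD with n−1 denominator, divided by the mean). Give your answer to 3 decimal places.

0.243

n = 7, Σ = 6630, M = 947.1429
Σ(x−M)² = 318160.857; s = √(318160.857/6) = 230.2755
CV = 230.2755 / 947.1429 = 0.24313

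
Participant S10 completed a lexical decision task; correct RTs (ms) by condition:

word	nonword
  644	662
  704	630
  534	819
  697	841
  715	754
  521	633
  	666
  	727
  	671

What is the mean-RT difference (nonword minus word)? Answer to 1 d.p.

75.6 ms

M(word) = 3815/6 = 635.833
M(nonword) = 6403/9 = 711.444
Difference = 711.444 − 635.833 = 75.611 ms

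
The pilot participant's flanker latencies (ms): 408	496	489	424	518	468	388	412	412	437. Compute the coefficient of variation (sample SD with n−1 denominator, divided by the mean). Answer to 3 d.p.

n = 10, Σ = 4452, M = 445.2000
Σ(x−M)² = 17695.600; s = √(17695.600/9) = 44.3416
CV = 44.3416 / 445.2000 = 0.09960

0.100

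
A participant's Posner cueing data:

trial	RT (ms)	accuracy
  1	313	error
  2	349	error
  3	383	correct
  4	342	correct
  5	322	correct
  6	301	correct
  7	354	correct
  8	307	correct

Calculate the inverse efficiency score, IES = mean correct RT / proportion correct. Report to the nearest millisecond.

Correct trials (n=6): 383, 342, 322, 301, 354, 307
Mean correct RT = 2009/6 = 334.8333 ms
Proportion correct = 6/8
IES = 334.8333 / (6/8) = 446.444 ms

446 ms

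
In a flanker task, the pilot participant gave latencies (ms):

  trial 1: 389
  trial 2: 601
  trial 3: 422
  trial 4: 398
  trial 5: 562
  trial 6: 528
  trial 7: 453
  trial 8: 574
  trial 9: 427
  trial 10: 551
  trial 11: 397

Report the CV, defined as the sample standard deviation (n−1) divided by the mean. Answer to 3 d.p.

n = 11, Σ = 5302, M = 482.0000
Σ(x−M)² = 66298.000; s = √(66298.000/10) = 81.4236
CV = 81.4236 / 482.0000 = 0.16893

0.169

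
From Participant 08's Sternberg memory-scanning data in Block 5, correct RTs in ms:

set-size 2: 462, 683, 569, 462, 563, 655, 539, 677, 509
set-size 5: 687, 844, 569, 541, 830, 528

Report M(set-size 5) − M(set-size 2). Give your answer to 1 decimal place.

97.7 ms

M(set-size 2) = 5119/9 = 568.778
M(set-size 5) = 3999/6 = 666.500
Difference = 666.500 − 568.778 = 97.722 ms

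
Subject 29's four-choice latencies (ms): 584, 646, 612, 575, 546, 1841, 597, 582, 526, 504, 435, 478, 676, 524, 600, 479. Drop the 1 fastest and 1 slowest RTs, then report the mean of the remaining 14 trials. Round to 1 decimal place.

566.4 ms

Sorted: 435, 478, 479, 504, 524, 526, 546, 575, 582, 584, 597, 600, 612, 646, 676, 1841
Drop lowest 1 (435) and highest 1 (1841)
Remaining (n=14): Σ = 7929, mean = 7929/14 = 566.357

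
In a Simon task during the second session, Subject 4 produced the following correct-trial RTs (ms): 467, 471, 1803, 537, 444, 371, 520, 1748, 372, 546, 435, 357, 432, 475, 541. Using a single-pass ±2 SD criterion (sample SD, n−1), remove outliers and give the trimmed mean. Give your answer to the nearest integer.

n = 15, ΣRT = 9519, M = 634.600
Σ(x−M)² = 3057135.60; s = √(3057135.60/14) = 467.297
Cutoffs: 634.600 ± 2·467.297 → [-300.0, 1569.2]
Outside: 1748, 1803 → excluded.
Retained (n=13): Σ = 5968, mean = 5968/13 = 459.077

459 ms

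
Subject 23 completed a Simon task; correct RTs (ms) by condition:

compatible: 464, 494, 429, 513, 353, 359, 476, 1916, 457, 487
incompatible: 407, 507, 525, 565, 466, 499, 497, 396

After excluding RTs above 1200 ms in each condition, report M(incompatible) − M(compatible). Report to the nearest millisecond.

35 ms

compatible: exclude 1916
M(compatible) = 4032/9 = 448.000
M(incompatible) = 3862/8 = 482.750
Difference = 482.750 − 448.000 = 34.750 ms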